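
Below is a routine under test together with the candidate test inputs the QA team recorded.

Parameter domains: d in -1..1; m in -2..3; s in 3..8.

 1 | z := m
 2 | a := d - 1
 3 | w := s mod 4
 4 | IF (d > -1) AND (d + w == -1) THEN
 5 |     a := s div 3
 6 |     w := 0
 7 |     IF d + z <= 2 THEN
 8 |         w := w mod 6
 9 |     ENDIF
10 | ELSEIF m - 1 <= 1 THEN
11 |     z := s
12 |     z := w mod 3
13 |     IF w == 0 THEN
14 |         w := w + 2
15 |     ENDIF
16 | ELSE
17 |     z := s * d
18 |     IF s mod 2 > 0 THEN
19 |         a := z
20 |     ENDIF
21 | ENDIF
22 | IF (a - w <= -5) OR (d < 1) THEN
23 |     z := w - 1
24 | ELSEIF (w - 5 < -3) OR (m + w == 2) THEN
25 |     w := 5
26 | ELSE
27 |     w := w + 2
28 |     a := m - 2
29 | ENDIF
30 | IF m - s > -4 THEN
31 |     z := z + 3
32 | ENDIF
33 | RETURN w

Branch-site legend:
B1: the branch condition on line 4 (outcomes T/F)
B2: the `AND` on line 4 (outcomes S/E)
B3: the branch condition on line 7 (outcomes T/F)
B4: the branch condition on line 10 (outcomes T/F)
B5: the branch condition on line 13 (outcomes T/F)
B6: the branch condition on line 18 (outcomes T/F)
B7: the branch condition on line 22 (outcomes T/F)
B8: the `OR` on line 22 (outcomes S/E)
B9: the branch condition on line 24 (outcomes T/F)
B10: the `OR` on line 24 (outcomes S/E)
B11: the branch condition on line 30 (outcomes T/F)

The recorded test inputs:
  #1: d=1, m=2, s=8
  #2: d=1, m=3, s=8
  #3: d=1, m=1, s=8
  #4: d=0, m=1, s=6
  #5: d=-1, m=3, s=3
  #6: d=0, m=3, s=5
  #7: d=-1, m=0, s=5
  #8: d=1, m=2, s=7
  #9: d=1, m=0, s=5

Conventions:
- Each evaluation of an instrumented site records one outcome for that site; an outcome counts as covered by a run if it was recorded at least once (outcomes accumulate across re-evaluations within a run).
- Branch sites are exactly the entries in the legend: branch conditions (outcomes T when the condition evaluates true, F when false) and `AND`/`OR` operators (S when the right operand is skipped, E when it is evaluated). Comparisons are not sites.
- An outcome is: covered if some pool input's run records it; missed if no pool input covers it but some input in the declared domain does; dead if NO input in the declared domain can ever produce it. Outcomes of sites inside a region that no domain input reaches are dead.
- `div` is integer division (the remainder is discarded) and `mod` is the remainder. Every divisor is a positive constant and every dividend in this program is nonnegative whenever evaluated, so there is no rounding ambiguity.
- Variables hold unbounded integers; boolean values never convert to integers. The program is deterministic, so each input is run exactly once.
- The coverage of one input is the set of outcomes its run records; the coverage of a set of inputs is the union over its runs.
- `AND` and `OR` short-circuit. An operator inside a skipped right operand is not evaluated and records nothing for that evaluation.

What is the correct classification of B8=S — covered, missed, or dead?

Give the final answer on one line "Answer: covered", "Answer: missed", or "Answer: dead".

B8=S is recorded by pool input(s) 5 -> covered

Answer: covered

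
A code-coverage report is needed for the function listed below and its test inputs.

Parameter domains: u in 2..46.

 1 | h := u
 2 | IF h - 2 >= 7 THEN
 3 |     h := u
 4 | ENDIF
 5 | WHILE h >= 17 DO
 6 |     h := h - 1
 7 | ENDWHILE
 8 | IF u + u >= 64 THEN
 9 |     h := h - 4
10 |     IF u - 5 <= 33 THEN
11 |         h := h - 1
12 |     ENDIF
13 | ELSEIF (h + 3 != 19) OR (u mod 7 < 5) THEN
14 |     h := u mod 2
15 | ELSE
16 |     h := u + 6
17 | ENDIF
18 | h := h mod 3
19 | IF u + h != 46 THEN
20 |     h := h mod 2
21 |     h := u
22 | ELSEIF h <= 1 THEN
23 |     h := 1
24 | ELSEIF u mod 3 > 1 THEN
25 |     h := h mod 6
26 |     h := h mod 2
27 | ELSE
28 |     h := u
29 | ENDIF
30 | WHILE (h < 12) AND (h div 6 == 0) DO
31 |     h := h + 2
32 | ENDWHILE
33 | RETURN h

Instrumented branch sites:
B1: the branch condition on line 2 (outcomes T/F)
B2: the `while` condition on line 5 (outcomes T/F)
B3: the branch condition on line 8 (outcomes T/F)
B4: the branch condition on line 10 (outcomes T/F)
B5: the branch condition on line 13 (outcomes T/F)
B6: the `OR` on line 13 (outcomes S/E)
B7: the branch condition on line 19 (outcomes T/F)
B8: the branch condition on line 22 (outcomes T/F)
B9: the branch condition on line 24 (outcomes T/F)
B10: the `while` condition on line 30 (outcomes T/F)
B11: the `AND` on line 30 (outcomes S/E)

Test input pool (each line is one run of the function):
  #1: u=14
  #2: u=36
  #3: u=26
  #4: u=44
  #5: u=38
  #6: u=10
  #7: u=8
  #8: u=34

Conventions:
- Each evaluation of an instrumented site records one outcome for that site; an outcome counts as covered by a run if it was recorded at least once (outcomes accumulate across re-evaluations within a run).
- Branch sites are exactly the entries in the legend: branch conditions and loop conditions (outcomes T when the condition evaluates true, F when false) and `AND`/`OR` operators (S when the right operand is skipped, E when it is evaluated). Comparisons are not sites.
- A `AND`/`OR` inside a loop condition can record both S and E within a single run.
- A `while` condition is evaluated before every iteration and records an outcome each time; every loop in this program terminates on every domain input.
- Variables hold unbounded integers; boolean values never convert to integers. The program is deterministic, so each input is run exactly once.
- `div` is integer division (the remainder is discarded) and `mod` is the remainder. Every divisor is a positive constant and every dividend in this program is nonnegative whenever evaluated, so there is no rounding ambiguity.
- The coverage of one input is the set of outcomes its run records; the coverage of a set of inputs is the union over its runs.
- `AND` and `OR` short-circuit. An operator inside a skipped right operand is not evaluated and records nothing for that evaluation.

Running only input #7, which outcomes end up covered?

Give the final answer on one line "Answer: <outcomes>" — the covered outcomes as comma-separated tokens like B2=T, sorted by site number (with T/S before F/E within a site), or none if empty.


Tracing the run of input #7 (u=8):
  B1->F, B2->F, B3->F, B6->S, B5->T, B7->T, B11->E, B10->F
collecting distinct outcomes: B1=F, B2=F, B3=F, B5=T, B6=S, B7=T, B10=F, B11=E
Answer: B1=F, B2=F, B3=F, B5=T, B6=S, B7=T, B10=F, B11=E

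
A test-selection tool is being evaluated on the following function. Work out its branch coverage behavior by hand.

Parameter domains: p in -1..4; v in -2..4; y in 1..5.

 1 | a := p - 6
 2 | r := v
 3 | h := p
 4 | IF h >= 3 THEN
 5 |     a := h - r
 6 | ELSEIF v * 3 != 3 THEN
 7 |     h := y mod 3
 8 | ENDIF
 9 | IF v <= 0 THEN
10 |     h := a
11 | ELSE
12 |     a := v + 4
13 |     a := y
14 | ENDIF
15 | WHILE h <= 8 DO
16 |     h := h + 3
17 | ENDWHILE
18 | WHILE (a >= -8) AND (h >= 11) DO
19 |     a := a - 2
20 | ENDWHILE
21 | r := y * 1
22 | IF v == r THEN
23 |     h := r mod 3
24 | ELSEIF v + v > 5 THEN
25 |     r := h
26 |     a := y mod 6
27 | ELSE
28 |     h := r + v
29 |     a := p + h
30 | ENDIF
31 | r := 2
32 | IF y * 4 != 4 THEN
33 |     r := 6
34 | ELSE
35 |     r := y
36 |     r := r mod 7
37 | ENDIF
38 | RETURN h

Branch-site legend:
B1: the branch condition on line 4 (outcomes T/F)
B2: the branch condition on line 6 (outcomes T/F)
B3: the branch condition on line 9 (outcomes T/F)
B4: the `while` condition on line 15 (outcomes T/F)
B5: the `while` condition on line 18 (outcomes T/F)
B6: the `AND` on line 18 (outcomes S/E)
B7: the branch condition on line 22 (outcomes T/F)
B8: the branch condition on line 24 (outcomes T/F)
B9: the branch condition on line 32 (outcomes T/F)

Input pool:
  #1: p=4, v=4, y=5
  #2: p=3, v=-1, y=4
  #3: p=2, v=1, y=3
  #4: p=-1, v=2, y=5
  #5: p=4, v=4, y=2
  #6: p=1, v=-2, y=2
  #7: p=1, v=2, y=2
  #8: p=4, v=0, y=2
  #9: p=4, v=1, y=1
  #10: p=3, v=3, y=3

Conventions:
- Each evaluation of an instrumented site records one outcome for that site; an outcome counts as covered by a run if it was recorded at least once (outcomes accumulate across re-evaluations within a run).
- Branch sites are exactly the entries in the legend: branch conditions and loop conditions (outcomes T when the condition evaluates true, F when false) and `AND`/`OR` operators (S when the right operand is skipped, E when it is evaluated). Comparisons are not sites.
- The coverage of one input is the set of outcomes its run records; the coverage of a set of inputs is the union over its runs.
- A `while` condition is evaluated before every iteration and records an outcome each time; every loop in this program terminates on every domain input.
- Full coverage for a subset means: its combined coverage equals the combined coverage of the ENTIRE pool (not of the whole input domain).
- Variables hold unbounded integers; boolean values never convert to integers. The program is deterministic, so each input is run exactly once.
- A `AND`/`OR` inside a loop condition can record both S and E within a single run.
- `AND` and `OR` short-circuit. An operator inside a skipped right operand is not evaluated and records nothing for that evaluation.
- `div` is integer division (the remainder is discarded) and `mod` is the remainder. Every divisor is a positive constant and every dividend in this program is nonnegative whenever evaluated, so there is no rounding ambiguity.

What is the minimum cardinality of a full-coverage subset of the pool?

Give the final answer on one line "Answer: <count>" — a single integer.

#1 (p=4, v=4, y=5) -> B1->T, B3->F, B4->T, B4->T, B4->F, B6->E, B5->F, B7->F, B8->T, B9->T; covered: B1=T, B3=F, B4=T, B4=F, B5=F, B6=E, B7=F, B8=T, B9=T
#2 (p=3, v=-1, y=4) -> B1->T, B3->T, B4->T, B4->T, B4->F, B6->E, B5->F, B7->F, B8->F, B9->T; covered: B1=T, B3=T, B4=T, B4=F, B5=F, B6=E, B7=F, B8=F, B9=T
#3 (p=2, v=1, y=3) -> B1->F, B2->F, B3->F, B4->T, B4->T, B4->T, B4->F, B6->E, B5->T, B6->E, B5->T, B6->E, B5->T, B6->E, ...; covered: B1=F, B2=F, B3=F, B4=T, B4=F, B5=T, B5=F, B6=S, B6=E, B7=F, B8=F, B9=T
#4 (p=-1, v=2, y=5) -> B1->F, B2->T, B3->F, B4->T, B4->T, B4->T, B4->F, B6->E, B5->T, B6->E, B5->T, B6->E, B5->T, B6->E, ...; covered: B1=F, B2=T, B3=F, B4=T, B4=F, B5=T, B5=F, B6=S, B6=E, B7=F, B8=F, B9=T
#5 (p=4, v=4, y=2) -> B1->T, B3->F, B4->T, B4->T, B4->F, B6->E, B5->F, B7->F, B8->T, B9->T; covered: B1=T, B3=F, B4=T, B4=F, B5=F, B6=E, B7=F, B8=T, B9=T
#6 (p=1, v=-2, y=2) -> B1->F, B2->T, B3->T, B4->T, B4->T, B4->T, B4->T, B4->T, B4->F, B6->E, B5->F, B7->F, B8->F, B9->T; covered: B1=F, B2=T, B3=T, B4=T, B4=F, B5=F, B6=E, B7=F, B8=F, B9=T
#7 (p=1, v=2, y=2) -> B1->F, B2->T, B3->F, B4->T, B4->T, B4->T, B4->F, B6->E, B5->T, B6->E, B5->T, B6->E, B5->T, B6->E, ...; covered: B1=F, B2=T, B3=F, B4=T, B4=F, B5=T, B5=F, B6=S, B6=E, B7=T, B9=T
#8 (p=4, v=0, y=2) -> B1->T, B3->T, B4->T, B4->T, B4->F, B6->E, B5->F, B7->F, B8->F, B9->T; covered: B1=T, B3=T, B4=T, B4=F, B5=F, B6=E, B7=F, B8=F, B9=T
#9 (p=4, v=1, y=1) -> B1->T, B3->F, B4->T, B4->T, B4->F, B6->E, B5->F, B7->T, B9->F; covered: B1=T, B3=F, B4=T, B4=F, B5=F, B6=E, B7=T, B9=F
#10 (p=3, v=3, y=3) -> B1->T, B3->F, B4->T, B4->T, B4->F, B6->E, B5->F, B7->T, B9->T; covered: B1=T, B3=F, B4=T, B4=F, B5=F, B6=E, B7=T, B9=T
union over all inputs: B1=T, B1=F, B2=T, B2=F, B3=T, B3=F, B4=T, B4=F, B5=T, B5=F, B6=S, B6=E, B7=T, B7=F, B8=T, B8=F, B9=T, B9=F (18 outcomes)
every size-1 subset falls short of the 18 outcomes (best: 12/18)
every size-2 subset falls short of the 18 outcomes (best: 15/18)
every size-3 subset falls short of the 18 outcomes (best: 17/18)
size 4: inputs {1, 3, 6, 9} cover all 18 outcomes, and no lexicographically smaller subset of this size does

Answer: 4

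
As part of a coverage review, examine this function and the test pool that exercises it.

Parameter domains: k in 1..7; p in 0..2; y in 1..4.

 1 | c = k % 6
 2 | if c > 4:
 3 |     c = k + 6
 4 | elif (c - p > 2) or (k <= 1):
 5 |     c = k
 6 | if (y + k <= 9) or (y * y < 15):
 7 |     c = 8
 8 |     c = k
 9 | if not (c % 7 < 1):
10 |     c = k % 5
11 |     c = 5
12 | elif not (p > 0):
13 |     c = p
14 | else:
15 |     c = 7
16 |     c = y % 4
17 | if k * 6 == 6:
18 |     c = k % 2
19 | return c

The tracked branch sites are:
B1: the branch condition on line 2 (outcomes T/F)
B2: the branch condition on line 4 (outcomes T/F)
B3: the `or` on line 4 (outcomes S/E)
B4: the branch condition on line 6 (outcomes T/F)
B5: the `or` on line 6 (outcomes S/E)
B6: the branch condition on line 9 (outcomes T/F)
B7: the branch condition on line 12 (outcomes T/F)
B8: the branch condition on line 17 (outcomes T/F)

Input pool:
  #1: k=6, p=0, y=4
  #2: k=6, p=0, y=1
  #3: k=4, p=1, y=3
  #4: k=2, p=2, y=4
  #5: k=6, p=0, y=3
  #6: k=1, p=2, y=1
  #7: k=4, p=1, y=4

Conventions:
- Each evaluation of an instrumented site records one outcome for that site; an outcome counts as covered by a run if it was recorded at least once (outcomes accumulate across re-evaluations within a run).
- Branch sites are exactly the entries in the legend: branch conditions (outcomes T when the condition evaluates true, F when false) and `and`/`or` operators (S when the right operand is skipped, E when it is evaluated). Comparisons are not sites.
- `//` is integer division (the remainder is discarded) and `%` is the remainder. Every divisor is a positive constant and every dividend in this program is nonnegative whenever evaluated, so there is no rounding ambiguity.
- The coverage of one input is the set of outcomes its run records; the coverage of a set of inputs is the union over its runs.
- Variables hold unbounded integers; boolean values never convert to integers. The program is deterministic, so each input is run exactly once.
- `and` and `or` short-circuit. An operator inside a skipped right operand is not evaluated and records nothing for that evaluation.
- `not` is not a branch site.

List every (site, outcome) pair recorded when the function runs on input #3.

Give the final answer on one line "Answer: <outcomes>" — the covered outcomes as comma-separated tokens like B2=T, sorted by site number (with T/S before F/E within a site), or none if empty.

Running input #3 (k=4, p=1, y=3), event by event:
  B1->F, B3->S, B2->T, B5->S, B4->T, B6->T, B8->F
as a set, this run covers: B1=F, B2=T, B3=S, B4=T, B5=S, B6=T, B8=F

Answer: B1=F, B2=T, B3=S, B4=T, B5=S, B6=T, B8=F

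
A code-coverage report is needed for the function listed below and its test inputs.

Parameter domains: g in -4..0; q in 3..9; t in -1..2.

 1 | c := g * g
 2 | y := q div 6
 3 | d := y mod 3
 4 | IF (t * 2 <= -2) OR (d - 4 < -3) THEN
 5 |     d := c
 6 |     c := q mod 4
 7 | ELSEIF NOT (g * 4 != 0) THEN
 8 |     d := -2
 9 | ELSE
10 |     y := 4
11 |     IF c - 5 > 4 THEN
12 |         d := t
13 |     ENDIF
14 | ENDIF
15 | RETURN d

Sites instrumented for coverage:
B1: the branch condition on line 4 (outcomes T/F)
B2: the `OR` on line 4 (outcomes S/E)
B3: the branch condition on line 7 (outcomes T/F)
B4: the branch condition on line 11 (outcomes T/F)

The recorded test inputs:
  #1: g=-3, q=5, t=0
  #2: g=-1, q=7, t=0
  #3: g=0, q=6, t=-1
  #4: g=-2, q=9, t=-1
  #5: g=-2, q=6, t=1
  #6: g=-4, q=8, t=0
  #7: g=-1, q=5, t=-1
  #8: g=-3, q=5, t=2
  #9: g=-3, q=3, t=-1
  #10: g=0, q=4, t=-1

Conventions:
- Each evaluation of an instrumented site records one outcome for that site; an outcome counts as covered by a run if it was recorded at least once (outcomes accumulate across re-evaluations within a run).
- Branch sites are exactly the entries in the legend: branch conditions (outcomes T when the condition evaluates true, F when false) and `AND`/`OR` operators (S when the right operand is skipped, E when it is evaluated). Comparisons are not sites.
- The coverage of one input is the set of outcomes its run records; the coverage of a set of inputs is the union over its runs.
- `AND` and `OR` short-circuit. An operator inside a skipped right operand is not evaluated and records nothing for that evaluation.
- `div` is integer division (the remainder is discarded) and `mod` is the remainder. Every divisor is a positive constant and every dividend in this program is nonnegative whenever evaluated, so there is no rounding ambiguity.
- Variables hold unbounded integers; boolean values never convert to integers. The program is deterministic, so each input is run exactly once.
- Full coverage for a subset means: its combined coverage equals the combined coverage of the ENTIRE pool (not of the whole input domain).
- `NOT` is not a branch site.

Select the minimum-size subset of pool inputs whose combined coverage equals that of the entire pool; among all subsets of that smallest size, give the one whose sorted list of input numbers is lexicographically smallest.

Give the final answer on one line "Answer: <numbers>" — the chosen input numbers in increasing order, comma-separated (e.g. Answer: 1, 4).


input #1 (g=-3, q=5, t=0): covers B1=T, B2=E
input #2 (g=-1, q=7, t=0): covers B1=F, B2=E, B3=F, B4=F
input #3 (g=0, q=6, t=-1): covers B1=T, B2=S
input #4 (g=-2, q=9, t=-1): covers B1=T, B2=S
input #5 (g=-2, q=6, t=1): covers B1=F, B2=E, B3=F, B4=F
input #6 (g=-4, q=8, t=0): covers B1=F, B2=E, B3=F, B4=T
input #7 (g=-1, q=5, t=-1): covers B1=T, B2=S
input #8 (g=-3, q=5, t=2): covers B1=T, B2=E
input #9 (g=-3, q=3, t=-1): covers B1=T, B2=S
input #10 (g=0, q=4, t=-1): covers B1=T, B2=S
the full pool covers 7 outcomes: B1=T, B1=F, B2=S, B2=E, B3=F, B4=T, B4=F
checked all size-1 subsets: none covers 7 outcomes (max 4/7)
checked all size-2 subsets: none covers 7 outcomes (max 6/7)
the canonical winner is {2, 3, 6}: size 3, full 7-outcome coverage, earliest index list among size-3 covers
Answer: 2, 3, 6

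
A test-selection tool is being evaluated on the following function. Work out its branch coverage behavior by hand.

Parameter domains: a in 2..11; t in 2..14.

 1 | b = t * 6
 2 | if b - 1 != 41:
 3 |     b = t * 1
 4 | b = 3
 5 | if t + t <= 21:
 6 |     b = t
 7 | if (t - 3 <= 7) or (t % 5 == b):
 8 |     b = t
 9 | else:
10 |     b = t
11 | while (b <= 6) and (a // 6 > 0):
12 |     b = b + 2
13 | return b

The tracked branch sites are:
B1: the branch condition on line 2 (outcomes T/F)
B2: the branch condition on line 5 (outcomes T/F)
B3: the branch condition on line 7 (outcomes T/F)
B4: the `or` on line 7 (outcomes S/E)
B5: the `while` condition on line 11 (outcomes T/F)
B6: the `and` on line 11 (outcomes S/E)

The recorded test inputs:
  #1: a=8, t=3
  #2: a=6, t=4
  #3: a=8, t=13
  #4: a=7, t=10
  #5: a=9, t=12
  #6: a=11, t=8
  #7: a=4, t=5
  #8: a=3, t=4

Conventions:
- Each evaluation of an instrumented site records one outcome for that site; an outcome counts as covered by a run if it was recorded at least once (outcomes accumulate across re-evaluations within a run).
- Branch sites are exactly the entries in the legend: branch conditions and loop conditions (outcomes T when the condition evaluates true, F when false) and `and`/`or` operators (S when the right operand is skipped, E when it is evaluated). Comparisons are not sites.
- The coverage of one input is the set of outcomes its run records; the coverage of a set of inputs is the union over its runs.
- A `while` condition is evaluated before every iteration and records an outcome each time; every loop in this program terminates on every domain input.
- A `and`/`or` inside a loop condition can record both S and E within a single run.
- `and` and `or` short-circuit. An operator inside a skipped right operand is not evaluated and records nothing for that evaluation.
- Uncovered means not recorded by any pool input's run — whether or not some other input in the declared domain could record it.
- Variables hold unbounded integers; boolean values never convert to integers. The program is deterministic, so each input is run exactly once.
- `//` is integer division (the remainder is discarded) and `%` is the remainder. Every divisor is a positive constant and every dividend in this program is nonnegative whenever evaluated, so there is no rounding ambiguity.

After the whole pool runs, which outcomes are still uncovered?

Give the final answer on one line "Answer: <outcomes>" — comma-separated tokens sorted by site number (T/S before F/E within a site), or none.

input #1 (a=8, t=3): events B1->T, B2->T, B4->S, B3->T, B6->E, B5->T, B6->E, B5->T, B6->S, B5->F; covers B1=T, B2=T, B3=T, B4=S, B5=T, B5=F, B6=S, B6=E
input #2 (a=6, t=4): events B1->T, B2->T, B4->S, B3->T, B6->E, B5->T, B6->E, B5->T, B6->S, B5->F; covers B1=T, B2=T, B3=T, B4=S, B5=T, B5=F, B6=S, B6=E
input #3 (a=8, t=13): events B1->T, B2->F, B4->E, B3->T, B6->S, B5->F; covers B1=T, B2=F, B3=T, B4=E, B5=F, B6=S
input #4 (a=7, t=10): events B1->T, B2->T, B4->S, B3->T, B6->S, B5->F; covers B1=T, B2=T, B3=T, B4=S, B5=F, B6=S
input #5 (a=9, t=12): events B1->T, B2->F, B4->E, B3->F, B6->S, B5->F; covers B1=T, B2=F, B3=F, B4=E, B5=F, B6=S
input #6 (a=11, t=8): events B1->T, B2->T, B4->S, B3->T, B6->S, B5->F; covers B1=T, B2=T, B3=T, B4=S, B5=F, B6=S
input #7 (a=4, t=5): events B1->T, B2->T, B4->S, B3->T, B6->E, B5->F; covers B1=T, B2=T, B3=T, B4=S, B5=F, B6=E
input #8 (a=3, t=4): events B1->T, B2->T, B4->S, B3->T, B6->E, B5->F; covers B1=T, B2=T, B3=T, B4=S, B5=F, B6=E
union over the pool: B1=T, B2=T, B2=F, B3=T, B3=F, B4=S, B4=E, B5=T, B5=F, B6=S, B6=E
uncovered (1 of 12): B1=F

Answer: B1=F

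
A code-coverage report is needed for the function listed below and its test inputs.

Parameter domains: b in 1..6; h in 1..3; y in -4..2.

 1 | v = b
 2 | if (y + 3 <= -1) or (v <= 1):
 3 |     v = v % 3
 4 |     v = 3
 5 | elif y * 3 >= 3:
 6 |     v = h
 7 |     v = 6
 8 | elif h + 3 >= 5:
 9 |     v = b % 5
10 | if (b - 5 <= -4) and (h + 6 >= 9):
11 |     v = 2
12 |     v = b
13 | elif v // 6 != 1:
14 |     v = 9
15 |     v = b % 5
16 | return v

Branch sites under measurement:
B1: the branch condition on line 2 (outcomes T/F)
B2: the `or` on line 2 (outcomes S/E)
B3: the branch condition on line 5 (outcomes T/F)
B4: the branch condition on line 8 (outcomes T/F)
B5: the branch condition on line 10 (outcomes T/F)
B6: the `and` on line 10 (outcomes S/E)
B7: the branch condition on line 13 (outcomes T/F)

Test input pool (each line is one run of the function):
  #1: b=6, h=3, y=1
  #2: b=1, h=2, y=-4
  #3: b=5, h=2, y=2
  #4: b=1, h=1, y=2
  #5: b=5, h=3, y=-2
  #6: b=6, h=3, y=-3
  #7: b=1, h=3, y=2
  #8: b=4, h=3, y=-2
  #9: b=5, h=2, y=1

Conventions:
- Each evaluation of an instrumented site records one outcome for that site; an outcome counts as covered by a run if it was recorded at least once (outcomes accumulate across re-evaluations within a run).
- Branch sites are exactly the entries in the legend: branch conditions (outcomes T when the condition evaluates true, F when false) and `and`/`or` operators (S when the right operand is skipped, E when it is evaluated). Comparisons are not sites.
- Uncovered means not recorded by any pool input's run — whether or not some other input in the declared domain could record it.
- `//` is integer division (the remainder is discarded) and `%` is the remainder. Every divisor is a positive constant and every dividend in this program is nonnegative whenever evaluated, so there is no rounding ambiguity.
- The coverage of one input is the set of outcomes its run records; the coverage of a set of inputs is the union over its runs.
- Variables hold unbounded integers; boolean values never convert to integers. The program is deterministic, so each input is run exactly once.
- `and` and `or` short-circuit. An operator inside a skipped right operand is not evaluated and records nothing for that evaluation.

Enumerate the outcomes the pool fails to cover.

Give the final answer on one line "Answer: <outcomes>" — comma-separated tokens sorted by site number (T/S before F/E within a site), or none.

input #1, b=6, h=3, y=1: outcomes B1=F, B2=E, B3=T, B5=F, B6=S, B7=F
input #2, b=1, h=2, y=-4: outcomes B1=T, B2=S, B5=F, B6=E, B7=T
input #3, b=5, h=2, y=2: outcomes B1=F, B2=E, B3=T, B5=F, B6=S, B7=F
input #4, b=1, h=1, y=2: outcomes B1=T, B2=E, B5=F, B6=E, B7=T
input #5, b=5, h=3, y=-2: outcomes B1=F, B2=E, B3=F, B4=T, B5=F, B6=S, B7=T
input #6, b=6, h=3, y=-3: outcomes B1=F, B2=E, B3=F, B4=T, B5=F, B6=S, B7=T
input #7, b=1, h=3, y=2: outcomes B1=T, B2=E, B5=T, B6=E
input #8, b=4, h=3, y=-2: outcomes B1=F, B2=E, B3=F, B4=T, B5=F, B6=S, B7=T
input #9, b=5, h=2, y=1: outcomes B1=F, B2=E, B3=T, B5=F, B6=S, B7=F
union over the pool: B1=T, B1=F, B2=S, B2=E, B3=T, B3=F, B4=T, B5=T, B5=F, B6=S, B6=E, B7=T, B7=F
uncovered (1 of 14): B4=F

Answer: B4=F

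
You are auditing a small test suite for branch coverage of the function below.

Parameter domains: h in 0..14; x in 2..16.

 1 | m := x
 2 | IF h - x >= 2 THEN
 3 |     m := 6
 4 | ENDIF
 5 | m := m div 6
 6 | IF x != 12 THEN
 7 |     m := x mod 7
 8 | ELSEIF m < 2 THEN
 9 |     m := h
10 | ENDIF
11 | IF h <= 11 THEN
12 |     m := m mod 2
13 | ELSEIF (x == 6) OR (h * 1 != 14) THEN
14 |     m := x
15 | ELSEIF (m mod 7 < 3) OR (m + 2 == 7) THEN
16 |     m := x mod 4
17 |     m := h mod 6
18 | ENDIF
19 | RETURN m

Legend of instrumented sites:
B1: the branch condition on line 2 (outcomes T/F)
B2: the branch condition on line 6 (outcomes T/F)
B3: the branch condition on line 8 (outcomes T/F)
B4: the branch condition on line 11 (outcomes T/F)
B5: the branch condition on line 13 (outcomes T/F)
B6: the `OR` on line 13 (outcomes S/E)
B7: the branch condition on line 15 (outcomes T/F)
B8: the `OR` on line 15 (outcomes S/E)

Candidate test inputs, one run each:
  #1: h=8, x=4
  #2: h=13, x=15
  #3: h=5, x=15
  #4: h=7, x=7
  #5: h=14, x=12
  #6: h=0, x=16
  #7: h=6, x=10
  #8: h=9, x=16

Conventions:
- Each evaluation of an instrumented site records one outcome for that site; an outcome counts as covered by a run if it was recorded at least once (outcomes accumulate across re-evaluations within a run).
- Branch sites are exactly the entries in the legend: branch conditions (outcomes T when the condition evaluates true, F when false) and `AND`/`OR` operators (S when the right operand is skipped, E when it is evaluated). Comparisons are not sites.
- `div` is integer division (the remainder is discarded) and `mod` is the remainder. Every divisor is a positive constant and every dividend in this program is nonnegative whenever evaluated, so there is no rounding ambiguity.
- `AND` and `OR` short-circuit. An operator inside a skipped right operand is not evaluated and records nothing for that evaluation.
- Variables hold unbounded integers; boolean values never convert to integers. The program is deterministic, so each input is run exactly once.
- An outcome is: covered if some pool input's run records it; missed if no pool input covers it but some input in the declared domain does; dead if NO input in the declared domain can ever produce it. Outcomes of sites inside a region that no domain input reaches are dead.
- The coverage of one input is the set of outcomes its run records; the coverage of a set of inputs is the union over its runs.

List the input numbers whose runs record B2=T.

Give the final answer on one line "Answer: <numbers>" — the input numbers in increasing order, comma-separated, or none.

input #1 (h=8, x=4): produces B2=T
input #2 (h=13, x=15): produces B2=T
input #3 (h=5, x=15): produces B2=T
input #4 (h=7, x=7): produces B2=T
input #5 (h=14, x=12): does not produce B2=T
input #6 (h=0, x=16): produces B2=T
input #7 (h=6, x=10): produces B2=T
input #8 (h=9, x=16): produces B2=T

Answer: 1, 2, 3, 4, 6, 7, 8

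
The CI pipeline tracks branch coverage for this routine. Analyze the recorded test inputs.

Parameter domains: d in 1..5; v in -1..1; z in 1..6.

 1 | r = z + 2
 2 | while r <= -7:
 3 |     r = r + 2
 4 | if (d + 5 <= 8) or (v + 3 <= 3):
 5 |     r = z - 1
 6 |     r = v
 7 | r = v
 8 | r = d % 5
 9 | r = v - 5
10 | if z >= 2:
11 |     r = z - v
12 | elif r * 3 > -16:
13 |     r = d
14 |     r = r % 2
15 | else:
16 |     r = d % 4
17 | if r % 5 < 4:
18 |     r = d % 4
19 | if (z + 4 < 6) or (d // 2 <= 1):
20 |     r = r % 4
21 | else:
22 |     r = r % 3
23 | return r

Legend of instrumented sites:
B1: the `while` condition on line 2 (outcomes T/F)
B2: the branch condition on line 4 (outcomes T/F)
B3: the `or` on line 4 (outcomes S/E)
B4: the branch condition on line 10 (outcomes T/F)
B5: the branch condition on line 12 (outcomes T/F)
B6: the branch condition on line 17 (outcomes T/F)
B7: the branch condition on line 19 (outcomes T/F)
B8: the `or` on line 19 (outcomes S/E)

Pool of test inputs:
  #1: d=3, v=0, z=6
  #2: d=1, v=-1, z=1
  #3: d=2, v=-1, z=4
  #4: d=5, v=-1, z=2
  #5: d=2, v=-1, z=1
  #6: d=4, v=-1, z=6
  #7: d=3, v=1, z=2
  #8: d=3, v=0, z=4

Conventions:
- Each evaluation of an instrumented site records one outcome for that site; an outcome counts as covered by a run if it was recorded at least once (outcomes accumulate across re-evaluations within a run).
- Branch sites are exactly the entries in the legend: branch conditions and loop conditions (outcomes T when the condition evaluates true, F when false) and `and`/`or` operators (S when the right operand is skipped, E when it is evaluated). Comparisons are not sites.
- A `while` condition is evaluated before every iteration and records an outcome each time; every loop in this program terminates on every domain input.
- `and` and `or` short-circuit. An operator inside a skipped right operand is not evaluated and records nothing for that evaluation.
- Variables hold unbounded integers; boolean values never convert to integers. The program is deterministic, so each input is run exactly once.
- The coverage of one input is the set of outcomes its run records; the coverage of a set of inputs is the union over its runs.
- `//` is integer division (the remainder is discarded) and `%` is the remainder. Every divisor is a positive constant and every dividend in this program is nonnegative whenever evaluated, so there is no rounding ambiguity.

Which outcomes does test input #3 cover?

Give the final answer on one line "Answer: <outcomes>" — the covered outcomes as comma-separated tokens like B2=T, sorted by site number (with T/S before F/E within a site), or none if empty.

Event log for input #3 (d=2, v=-1, z=4):
  B1->F, B3->S, B2->T, B4->T, B6->T, B8->E, B7->T
deduplicating events, the covered set is: B1=F, B2=T, B3=S, B4=T, B6=T, B7=T, B8=E

Answer: B1=F, B2=T, B3=S, B4=T, B6=T, B7=T, B8=E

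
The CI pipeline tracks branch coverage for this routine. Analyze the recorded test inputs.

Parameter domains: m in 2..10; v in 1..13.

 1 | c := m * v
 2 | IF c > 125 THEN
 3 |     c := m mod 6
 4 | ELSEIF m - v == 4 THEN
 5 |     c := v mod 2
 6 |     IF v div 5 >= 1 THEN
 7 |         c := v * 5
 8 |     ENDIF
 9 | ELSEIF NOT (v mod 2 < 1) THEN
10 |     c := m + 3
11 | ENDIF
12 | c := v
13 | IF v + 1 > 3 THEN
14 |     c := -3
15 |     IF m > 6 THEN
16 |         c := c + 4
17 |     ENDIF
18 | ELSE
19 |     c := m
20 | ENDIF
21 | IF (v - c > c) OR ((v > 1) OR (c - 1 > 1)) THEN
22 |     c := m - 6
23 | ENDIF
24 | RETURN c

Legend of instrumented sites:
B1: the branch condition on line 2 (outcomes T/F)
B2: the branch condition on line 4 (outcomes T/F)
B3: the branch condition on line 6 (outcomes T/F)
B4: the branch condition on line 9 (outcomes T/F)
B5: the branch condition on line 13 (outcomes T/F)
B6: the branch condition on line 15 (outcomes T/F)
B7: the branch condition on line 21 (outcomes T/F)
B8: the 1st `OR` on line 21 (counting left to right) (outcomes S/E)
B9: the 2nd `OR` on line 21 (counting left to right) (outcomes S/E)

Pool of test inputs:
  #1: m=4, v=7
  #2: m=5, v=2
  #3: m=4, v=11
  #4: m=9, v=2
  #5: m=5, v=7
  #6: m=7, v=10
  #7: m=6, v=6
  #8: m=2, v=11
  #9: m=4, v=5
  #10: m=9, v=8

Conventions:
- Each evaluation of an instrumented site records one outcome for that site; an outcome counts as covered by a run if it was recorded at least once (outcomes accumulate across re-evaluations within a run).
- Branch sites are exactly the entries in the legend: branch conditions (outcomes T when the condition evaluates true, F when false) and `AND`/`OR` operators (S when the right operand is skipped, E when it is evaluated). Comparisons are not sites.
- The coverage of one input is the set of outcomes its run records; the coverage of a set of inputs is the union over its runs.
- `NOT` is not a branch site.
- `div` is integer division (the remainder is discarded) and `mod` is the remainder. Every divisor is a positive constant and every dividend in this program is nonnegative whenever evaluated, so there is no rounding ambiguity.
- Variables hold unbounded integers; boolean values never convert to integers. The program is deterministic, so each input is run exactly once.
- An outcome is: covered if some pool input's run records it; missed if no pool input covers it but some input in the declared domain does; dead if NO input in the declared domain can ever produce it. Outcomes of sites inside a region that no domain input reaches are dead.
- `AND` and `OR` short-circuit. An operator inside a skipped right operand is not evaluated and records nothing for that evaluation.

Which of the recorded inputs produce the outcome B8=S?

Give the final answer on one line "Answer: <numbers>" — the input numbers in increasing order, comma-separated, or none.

input #1 (m=4, v=7): records B8=S
input #2 (m=5, v=2): does not record B8=S
input #3 (m=4, v=11): records B8=S
input #4 (m=9, v=2): does not record B8=S
input #5 (m=5, v=7): records B8=S
input #6 (m=7, v=10): records B8=S
input #7 (m=6, v=6): records B8=S
input #8 (m=2, v=11): records B8=S
input #9 (m=4, v=5): records B8=S
input #10 (m=9, v=8): records B8=S

Answer: 1, 3, 5, 6, 7, 8, 9, 10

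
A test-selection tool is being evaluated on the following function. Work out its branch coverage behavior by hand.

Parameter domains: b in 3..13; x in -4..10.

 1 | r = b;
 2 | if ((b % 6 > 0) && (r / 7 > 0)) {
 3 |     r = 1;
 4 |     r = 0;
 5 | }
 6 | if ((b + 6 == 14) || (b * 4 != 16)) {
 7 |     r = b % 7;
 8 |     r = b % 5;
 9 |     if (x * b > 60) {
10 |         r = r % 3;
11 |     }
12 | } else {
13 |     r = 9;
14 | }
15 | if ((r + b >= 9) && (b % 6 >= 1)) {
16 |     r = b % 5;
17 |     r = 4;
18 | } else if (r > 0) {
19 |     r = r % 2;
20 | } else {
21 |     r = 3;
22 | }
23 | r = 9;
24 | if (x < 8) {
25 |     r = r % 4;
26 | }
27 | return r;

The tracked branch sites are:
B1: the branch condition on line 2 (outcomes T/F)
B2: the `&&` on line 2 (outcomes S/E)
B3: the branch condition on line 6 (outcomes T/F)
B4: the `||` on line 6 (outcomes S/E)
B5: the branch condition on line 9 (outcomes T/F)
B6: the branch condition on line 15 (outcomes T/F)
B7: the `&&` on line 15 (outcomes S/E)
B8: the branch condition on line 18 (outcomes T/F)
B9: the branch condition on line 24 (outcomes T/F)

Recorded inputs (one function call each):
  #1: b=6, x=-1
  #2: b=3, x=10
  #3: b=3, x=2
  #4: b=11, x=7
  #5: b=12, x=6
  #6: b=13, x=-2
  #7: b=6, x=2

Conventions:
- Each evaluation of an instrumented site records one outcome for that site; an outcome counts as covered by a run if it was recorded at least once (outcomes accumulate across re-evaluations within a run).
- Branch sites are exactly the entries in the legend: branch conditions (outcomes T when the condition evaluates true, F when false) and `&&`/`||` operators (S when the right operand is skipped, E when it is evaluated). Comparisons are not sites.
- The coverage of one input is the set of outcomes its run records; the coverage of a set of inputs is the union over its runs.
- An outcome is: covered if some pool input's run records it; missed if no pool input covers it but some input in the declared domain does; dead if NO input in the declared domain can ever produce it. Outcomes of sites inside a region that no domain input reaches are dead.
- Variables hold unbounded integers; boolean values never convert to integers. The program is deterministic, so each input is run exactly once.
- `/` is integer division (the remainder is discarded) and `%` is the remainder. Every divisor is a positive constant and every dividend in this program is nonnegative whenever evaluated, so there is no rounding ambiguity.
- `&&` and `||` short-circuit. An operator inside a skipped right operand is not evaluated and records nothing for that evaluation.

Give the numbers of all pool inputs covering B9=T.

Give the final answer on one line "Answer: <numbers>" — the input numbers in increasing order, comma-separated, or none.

input #1 (b=6, x=-1): covers B9=T
input #2 (b=3, x=10): misses B9=T
input #3 (b=3, x=2): covers B9=T
input #4 (b=11, x=7): covers B9=T
input #5 (b=12, x=6): covers B9=T
input #6 (b=13, x=-2): covers B9=T
input #7 (b=6, x=2): covers B9=T

Answer: 1, 3, 4, 5, 6, 7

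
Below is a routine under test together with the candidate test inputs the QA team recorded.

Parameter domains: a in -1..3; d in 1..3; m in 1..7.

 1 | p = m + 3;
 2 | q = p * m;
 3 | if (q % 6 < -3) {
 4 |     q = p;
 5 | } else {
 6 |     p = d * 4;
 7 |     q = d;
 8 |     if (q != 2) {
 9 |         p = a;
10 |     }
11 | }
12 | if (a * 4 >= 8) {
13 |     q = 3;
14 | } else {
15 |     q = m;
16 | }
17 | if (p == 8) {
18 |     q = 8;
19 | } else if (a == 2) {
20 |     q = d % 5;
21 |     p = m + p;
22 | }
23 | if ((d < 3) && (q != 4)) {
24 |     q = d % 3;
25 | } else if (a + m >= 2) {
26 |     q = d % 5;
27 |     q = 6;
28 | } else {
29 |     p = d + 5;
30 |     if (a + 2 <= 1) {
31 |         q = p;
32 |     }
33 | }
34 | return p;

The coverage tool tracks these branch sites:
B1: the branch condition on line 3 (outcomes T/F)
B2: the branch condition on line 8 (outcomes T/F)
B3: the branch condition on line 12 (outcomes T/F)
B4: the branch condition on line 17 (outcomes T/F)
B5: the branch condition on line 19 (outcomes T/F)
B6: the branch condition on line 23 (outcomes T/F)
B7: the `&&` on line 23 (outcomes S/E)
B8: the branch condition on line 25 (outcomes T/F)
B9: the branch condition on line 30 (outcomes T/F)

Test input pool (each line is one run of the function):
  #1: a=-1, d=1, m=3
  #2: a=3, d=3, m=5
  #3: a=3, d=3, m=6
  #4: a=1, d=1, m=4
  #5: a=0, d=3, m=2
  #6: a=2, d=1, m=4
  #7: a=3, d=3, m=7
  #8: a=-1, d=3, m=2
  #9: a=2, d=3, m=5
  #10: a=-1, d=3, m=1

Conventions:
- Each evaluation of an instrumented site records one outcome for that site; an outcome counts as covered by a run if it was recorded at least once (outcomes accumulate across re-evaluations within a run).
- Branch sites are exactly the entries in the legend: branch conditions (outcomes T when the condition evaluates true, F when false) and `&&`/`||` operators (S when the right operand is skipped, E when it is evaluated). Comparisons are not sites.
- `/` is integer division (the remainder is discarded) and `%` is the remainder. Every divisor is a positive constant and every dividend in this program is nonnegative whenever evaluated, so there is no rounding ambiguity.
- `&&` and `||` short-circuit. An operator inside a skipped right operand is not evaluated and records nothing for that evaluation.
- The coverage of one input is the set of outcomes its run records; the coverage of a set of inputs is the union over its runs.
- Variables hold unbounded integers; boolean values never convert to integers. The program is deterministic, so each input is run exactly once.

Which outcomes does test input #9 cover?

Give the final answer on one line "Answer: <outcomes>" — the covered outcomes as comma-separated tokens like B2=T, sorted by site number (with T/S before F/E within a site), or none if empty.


Tracing the run of input #9 (a=2, d=3, m=5):
  B1->F, B2->T, B3->T, B4->F, B5->T, B7->S, B6->F, B8->T
distinct outcomes covered: B1=F, B2=T, B3=T, B4=F, B5=T, B6=F, B7=S, B8=T
Answer: B1=F, B2=T, B3=T, B4=F, B5=T, B6=F, B7=S, B8=T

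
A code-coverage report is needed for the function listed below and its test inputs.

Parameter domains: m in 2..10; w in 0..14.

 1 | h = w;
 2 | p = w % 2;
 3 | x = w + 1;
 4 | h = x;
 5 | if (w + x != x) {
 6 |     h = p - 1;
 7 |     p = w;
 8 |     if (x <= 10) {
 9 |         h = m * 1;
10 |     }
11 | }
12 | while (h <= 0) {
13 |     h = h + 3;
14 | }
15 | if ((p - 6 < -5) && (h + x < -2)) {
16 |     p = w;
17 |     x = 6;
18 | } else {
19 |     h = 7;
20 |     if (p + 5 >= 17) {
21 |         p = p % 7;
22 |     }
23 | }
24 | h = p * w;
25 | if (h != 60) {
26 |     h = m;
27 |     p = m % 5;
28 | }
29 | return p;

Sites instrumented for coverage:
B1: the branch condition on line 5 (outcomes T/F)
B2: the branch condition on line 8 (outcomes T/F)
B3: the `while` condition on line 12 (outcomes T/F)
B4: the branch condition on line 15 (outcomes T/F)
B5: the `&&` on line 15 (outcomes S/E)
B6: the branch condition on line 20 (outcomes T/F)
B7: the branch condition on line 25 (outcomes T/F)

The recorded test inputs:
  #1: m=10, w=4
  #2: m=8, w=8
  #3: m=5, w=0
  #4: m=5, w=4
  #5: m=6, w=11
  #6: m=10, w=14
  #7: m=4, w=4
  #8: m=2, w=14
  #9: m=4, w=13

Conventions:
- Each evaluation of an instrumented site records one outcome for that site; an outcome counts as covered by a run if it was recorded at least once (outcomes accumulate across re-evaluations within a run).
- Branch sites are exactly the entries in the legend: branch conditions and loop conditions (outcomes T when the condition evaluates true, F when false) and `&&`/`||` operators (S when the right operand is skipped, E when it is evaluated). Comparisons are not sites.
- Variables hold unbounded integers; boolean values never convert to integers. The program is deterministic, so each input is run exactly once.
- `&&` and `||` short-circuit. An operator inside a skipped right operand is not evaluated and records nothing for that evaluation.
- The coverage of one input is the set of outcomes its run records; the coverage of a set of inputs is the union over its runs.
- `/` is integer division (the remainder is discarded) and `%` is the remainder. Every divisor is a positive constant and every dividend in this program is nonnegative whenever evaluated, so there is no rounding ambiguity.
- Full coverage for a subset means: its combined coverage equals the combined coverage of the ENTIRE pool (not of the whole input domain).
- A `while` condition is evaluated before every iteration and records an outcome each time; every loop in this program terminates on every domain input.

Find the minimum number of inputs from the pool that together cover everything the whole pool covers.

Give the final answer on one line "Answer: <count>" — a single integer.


#1 (m=10, w=4) -> B1->T, B2->T, B3->F, B5->S, B4->F, B6->F, B7->T; covered: B1=T, B2=T, B3=F, B4=F, B5=S, B6=F, B7=T
#2 (m=8, w=8) -> B1->T, B2->T, B3->F, B5->S, B4->F, B6->F, B7->T; covered: B1=T, B2=T, B3=F, B4=F, B5=S, B6=F, B7=T
#3 (m=5, w=0) -> B1->F, B3->F, B5->E, B4->F, B6->F, B7->T; covered: B1=F, B3=F, B4=F, B5=E, B6=F, B7=T
#4 (m=5, w=4) -> B1->T, B2->T, B3->F, B5->S, B4->F, B6->F, B7->T; covered: B1=T, B2=T, B3=F, B4=F, B5=S, B6=F, B7=T
#5 (m=6, w=11) -> B1->T, B2->F, B3->T, B3->F, B5->S, B4->F, B6->F, B7->T; covered: B1=T, B2=F, B3=T, B3=F, B4=F, B5=S, B6=F, B7=T
#6 (m=10, w=14) -> B1->T, B2->F, B3->T, B3->F, B5->S, B4->F, B6->T, B7->T; covered: B1=T, B2=F, B3=T, B3=F, B4=F, B5=S, B6=T, B7=T
#7 (m=4, w=4) -> B1->T, B2->T, B3->F, B5->S, B4->F, B6->F, B7->T; covered: B1=T, B2=T, B3=F, B4=F, B5=S, B6=F, B7=T
#8 (m=2, w=14) -> B1->T, B2->F, B3->T, B3->F, B5->S, B4->F, B6->T, B7->T; covered: B1=T, B2=F, B3=T, B3=F, B4=F, B5=S, B6=T, B7=T
#9 (m=4, w=13) -> B1->T, B2->F, B3->T, B3->F, B5->S, B4->F, B6->T, B7->T; covered: B1=T, B2=F, B3=T, B3=F, B4=F, B5=S, B6=T, B7=T
pool-wide coverage (12 outcomes): B1=T, B1=F, B2=T, B2=F, B3=T, B3=F, B4=F, B5=S, B5=E, B6=T, B6=F, B7=T
checked all size-1 subsets: none covers 12 outcomes (max 8/12)
checked all size-2 subsets: none covers 12 outcomes (max 11/12)
inputs {1, 3, 6} (size 3) cover everything; no size-3 subset with a lexicographically smaller index list covers all 12
Answer: 3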